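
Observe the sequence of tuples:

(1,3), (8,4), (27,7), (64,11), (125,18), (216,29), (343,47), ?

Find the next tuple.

First value: perfect cubes: 1³, 2³, 3³, …, so 1, 8, 27, 64, 125, 216, 343 → 512.
Second value goes 3, 4, 7, 11, 18, 29, 47 → 76 (each term is the sum of the two before it).
So the next tuple is (512,76).

(512,76)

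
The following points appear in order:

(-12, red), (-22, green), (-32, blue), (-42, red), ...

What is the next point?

(-52, green)

First slot: −10 each step; -12, -22, -32, -42 → -52.
For the colour, repeats red → green → blue: red, green, blue, red → green.
So the next point is (-52, green).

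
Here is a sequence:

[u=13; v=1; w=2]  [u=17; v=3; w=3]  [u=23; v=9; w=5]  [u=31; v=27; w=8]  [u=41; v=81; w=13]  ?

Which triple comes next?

U — differences are 4, 6, 8, … (increasing by 2 each time): 13, 17, 23, 31, 41 → 53.
For the v, ×3 each step: 1, 3, 9, 27, 81 → 243.
W: each term is the sum of the two before it; 2, 3, 5, 8, 13 → 21.
Combining the parts gives [u=53; v=243; w=21].

[u=53; v=243; w=21]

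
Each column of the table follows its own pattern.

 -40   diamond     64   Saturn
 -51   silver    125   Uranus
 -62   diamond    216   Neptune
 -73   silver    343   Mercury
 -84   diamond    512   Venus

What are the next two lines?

-95  silver  729  Earth; -106  diamond  1000  Mars

First component: −11 each step; -40, -51, -62, -73, -84 → -95 → -106.
Rank: alternates diamond ↔ silver, so diamond, silver, diamond, silver, diamond → silver → diamond.
Third component: perfect cubes: 4³, 5³, 6³, …, so 64, 125, 216, 343, 512 → 729 → 1000.
Planet goes Saturn, Uranus, Neptune, Mercury, Venus → Earth → Mars (runs through the planets Mercury→Neptune).
Putting the parts together: -95  silver  729  Earth and then -106  diamond  1000  Mars.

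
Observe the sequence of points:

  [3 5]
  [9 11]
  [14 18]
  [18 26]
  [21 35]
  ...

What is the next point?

[23 45]

For the first component, differences are 6, 5, 4, … (decreasing by 1 each time): 3, 9, 14, 18, 21 → 23.
Second component: differences are 6, 7, 8, … (increasing by 1 each time); 5, 11, 18, 26, 35 → 45.
So the next point is [23 45].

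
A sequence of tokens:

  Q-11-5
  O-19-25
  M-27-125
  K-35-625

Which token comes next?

I-43-3125

Letter goes Q, O, M, K → I (letters move back 2 places in the alphabet).
Second component — +8 each step: 11, 19, 27, 35 → 43.
Third component: ×5 each step, so 5, 25, 125, 625 → 3125.
So the next token is I-43-3125.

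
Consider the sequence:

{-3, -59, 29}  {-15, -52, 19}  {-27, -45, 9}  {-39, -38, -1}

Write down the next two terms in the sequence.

First part: −12 each step; -3, -15, -27, -39 → -51 → -63.
Second part goes -59, -52, -45, -38 → -31 → -24 (+7 each step).
Third part — −10 each step: 29, 19, 9, -1 → -11 → -21.
Putting the parts together: {-51, -31, -11} and then {-63, -24, -21}.

{-51, -31, -11}, {-63, -24, -21}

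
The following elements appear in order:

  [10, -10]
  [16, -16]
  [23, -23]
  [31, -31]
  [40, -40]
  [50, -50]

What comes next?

[61, -61]

For the first entry, differences are 6, 7, 8, … (increasing by 1 each time): 10, 16, 23, 31, 40, 50 → 61.
Second entry goes -10, -16, -23, -31, -40, -50 → -61 (always the negative of the first entry).
Putting it together: [61, -61].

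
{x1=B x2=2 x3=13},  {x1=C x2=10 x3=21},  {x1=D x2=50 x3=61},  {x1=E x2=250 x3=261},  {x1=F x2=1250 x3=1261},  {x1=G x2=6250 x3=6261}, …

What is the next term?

X1 — letters move forward 1 place in the alphabet: B, C, D, E, F, G → H.
X2: ×5 each step; 2, 10, 50, 250, 1250, 6250 → 31250.
X3 — always 11 more than the x2: 13, 21, 61, 261, 1261, 6261 → 31261.
Combining the parts gives {x1=H x2=31250 x3=31261}.

{x1=H x2=31250 x3=31261}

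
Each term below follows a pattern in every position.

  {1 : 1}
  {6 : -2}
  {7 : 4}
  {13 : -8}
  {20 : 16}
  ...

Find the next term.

First value goes 1, 6, 7, 13, 20 → 33 (each term is the sum of the two before it).
Second value goes 1, -2, 4, -8, 16 → -32 (×(-2) each step).
So the next term is {33 : -32}.

{33 : -32}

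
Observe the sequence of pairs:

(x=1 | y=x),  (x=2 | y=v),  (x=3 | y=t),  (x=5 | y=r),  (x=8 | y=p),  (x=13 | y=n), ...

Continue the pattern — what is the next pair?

X: each term is the sum of the two before it; 1, 2, 3, 5, 8, 13 → 21.
For the y, letters move back 2 places in the alphabet: x, v, t, r, p, n → l.
Combining the parts gives (x=21 | y=l).

(x=21 | y=l)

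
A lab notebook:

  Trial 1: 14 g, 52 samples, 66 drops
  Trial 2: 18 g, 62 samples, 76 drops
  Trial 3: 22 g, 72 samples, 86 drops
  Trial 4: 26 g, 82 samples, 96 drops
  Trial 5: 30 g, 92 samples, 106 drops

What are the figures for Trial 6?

34 g, 102 samples, 116 drops

G goes 14, 18, 22, 26, 30 → 34 (+4 each step).
For the samples, +10 each step: 52, 62, 72, 82, 92 → 102.
Drops — +10 each step: 66, 76, 86, 96, 106 → 116.
So the next line is 34 g, 102 samples, 116 drops.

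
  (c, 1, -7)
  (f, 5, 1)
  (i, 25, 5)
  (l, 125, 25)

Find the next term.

(o, 625, 125)

For the letter, letters move forward 3 places in the alphabet: c, f, i, l → o.
Second component goes 1, 5, 25, 125 → 625 (×5 each step).
Third component: always the previous value of the second component, so -7, 1, 5, 25 → 125.
Putting it together: (o, 625, 125).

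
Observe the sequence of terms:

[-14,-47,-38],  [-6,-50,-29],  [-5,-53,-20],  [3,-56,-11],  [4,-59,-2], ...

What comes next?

[12,-62,7]

First value: -14, -6, -5, 3, 4 → 12 (alternating steps +8, +1, +8, +1, …).
Second value — −3 each step: -47, -50, -53, -56, -59 → -62.
For the third value, +9 each step: -38, -29, -20, -11, -2 → 7.
Putting it together: [12,-62,7].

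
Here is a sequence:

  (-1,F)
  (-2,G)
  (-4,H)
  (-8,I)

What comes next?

(-16,J)

First coordinate — ×2 each step: -1, -2, -4, -8 → -16.
Letter: letters move forward 1 place in the alphabet; F, G, H, I → J.
So the next pair is (-16,J).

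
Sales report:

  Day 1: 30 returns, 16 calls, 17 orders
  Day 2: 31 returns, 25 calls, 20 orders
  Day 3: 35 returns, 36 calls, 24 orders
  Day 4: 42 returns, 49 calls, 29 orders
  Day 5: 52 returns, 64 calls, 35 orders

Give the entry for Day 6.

Returns goes 30, 31, 35, 42, 52 → 65 (differences are 1, 4, 7, … (increasing by 3 each time)).
Calls: 16, 25, 36, 49, 64 → 81 (perfect squares: 4², 5², 6², …).
Orders goes 17, 20, 24, 29, 35 → 42 (differences are 3, 4, 5, … (increasing by 1 each time)).
So the next line is 65 returns, 81 calls, 42 orders.

65 returns, 81 calls, 42 orders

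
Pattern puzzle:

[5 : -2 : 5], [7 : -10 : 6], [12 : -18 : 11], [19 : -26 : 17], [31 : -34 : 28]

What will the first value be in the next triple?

50

First value: each term is the sum of the two before it; 5, 7, 12, 19, 31 → 50.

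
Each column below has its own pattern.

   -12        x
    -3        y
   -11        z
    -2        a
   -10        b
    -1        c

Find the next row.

First component: alternating steps +9, −8, +9, −8, …, so -12, -3, -11, -2, -10, -1 → -9.
Letter: letters move forward 1 place in the alphabet, wrapping Z→A; x, y, z, a, b, c → d.
So the next row is -9  d.

-9  d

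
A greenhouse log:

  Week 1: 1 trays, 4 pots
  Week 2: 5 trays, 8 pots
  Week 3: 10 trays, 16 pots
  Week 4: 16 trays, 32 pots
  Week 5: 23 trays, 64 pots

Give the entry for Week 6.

Trays — differences are 4, 5, 6, … (increasing by 1 each time): 1, 5, 10, 16, 23 → 31.
Pots — ×2 each step: 4, 8, 16, 32, 64 → 128.
Combining the parts gives 31 trays, 128 pots.

31 trays, 128 pots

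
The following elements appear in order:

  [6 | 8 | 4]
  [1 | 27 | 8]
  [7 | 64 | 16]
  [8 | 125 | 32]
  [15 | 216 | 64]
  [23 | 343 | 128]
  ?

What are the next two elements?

First component: each term is the sum of the two before it; 6, 1, 7, 8, 15, 23 → 38 → 61.
Second component goes 8, 27, 64, 125, 216, 343 → 512 → 729 (perfect cubes: 2³, 3³, 4³, …).
Third component: ×2 each step, so 4, 8, 16, 32, 64, 128 → 256 → 512.
Putting the parts together: [38 | 512 | 256] and then [61 | 729 | 512].

[38 | 512 | 256], [61 | 729 | 512]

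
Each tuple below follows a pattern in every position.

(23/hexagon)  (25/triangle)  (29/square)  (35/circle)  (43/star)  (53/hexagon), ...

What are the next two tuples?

(65/triangle), (79/square)

First part: differences are 2, 4, 6, … (increasing by 2 each time); 23, 25, 29, 35, 43, 53 → 65 → 79.
Shape: repeats hexagon → triangle → square → circle → star; hexagon, triangle, square, circle, star, hexagon → triangle → square.
Putting the parts together: (65/triangle) and then (79/square).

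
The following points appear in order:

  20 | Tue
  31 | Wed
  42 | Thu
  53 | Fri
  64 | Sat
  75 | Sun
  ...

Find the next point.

86 | Mon

First slot: 20, 31, 42, 53, 64, 75 → 86 (+11 each step).
For the day, runs through the weekdays Mon→Sun: Tue, Wed, Thu, Fri, Sat, Sun → Mon.
Putting it together: 86 | Mon.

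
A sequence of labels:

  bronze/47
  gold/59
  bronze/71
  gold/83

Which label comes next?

bronze/95

Rank — alternates bronze ↔ gold: bronze, gold, bronze, gold → bronze.
Second component goes 47, 59, 71, 83 → 95 (+12 each step).
Putting it together: bronze/95.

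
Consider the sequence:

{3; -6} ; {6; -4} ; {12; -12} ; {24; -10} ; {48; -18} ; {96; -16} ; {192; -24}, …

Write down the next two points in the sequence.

First part: 3, 6, 12, 24, 48, 96, 192 → 384 → 768 (×2 each step).
Second part: -6, -4, -12, -10, -18, -16, -24 → -22 → -30 (alternating steps +2, −8, +2, −8, …).
Putting the parts together: {384; -22} and then {768; -30}.

{384; -22}, {768; -30}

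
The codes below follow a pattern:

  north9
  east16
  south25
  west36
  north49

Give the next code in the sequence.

east64

For the direction, repeats north → east → south → west: north, east, south, west, north → east.
Second component — perfect squares: 3², 4², 5², …: 9, 16, 25, 36, 49 → 64.
Combining the parts gives east64.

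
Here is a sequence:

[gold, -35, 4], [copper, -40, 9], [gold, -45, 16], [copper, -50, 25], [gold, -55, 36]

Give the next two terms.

[copper, -60, 49], [gold, -65, 64]

Metal goes gold, copper, gold, copper, gold → copper → gold (alternates gold ↔ copper).
Second entry — −5 each step: -35, -40, -45, -50, -55 → -60 → -65.
Third entry — perfect squares: 2², 3², 4², …: 4, 9, 16, 25, 36 → 49 → 64.
Putting the parts together: [copper, -60, 49] and then [gold, -65, 64].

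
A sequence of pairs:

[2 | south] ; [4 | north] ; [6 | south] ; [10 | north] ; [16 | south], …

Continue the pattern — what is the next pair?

[26 | north]

First coordinate: each term is the sum of the two before it; 2, 4, 6, 10, 16 → 26.
For the direction, alternates south ↔ north: south, north, south, north, south → north.
So the next pair is [26 | north].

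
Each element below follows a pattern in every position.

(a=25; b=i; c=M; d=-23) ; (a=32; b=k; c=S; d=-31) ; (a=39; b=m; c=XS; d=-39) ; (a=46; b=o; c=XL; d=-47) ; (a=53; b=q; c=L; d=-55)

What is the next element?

(a=60; b=s; c=M; d=-63)

A — +7 each step: 25, 32, 39, 46, 53 → 60.
For the b, letters move forward 2 places in the alphabet: i, k, m, o, q → s.
C — runs backward through clothing sizes XS→XL: M, S, XS, XL, L → M.
D — −8 each step: -23, -31, -39, -47, -55 → -63.
Combining the parts gives (a=60; b=s; c=M; d=-63).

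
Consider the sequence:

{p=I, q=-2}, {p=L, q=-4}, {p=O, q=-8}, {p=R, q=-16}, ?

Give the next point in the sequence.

P goes I, L, O, R → U (letters move forward 3 places in the alphabet).
Q: ×2 each step, so -2, -4, -8, -16 → -32.
Combining the parts gives {p=U, q=-32}.

{p=U, q=-32}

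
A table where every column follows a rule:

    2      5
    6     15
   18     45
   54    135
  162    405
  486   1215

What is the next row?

First component goes 2, 6, 18, 54, 162, 486 → 1458 (×3 each step).
Second component goes 5, 15, 45, 135, 405, 1215 → 3645 (×3 each step).
Putting it together: 1458  3645.

1458  3645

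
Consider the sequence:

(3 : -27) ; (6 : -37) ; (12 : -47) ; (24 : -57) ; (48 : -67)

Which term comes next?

First coordinate goes 3, 6, 12, 24, 48 → 96 (×2 each step).
Second coordinate: −10 each step, so -27, -37, -47, -57, -67 → -77.
Putting it together: (96 : -77).

(96 : -77)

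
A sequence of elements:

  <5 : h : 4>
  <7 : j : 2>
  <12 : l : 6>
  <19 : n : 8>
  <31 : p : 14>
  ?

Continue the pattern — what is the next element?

First value goes 5, 7, 12, 19, 31 → 50 (each term is the sum of the two before it).
Letter: letters move forward 2 places in the alphabet; h, j, l, n, p → r.
Third value goes 4, 2, 6, 8, 14 → 22 (each term is the sum of the two before it).
Putting it together: <50 : r : 22>.

<50 : r : 22>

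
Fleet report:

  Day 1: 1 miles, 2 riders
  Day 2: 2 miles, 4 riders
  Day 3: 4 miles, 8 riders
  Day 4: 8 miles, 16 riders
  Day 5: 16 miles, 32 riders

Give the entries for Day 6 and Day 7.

32 miles, 64 riders; 64 miles, 128 riders

Miles — ×2 each step: 1, 2, 4, 8, 16 → 32 → 64.
Riders — always 2 × the miles: 2, 4, 8, 16, 32 → 64 → 128.
So the next two rows are 32 miles, 64 riders and 64 miles, 128 riders.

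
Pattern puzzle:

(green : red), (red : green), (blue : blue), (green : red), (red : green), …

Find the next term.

(blue : blue)

First colour goes green, red, blue, green, red → blue (repeats green → red → blue).
For the second colour, repeats red → green → blue: red, green, blue, red, green → blue.
So the next term is (blue : blue).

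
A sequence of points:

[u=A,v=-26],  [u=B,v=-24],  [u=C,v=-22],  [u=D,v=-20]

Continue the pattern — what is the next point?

U: letters move forward 1 place in the alphabet; A, B, C, D → E.
V: +2 each step; -26, -24, -22, -20 → -18.
So the next point is [u=E,v=-18].

[u=E,v=-18]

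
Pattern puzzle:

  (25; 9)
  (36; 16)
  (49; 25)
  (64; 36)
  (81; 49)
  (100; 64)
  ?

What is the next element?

(121; 81)

First component: perfect squares: 5², 6², 7², …, so 25, 36, 49, 64, 81, 100 → 121.
Second component: 9, 16, 25, 36, 49, 64 → 81 (perfect squares: 3², 4², 5², …).
Combining the parts gives (121; 81).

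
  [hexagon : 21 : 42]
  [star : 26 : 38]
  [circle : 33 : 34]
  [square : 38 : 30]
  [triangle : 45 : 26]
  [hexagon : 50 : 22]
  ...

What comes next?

[star : 57 : 18]

For the shape, repeats hexagon → star → circle → square → triangle: hexagon, star, circle, square, triangle, hexagon → star.
Second slot: alternating steps +5, +7, +5, +7, …; 21, 26, 33, 38, 45, 50 → 57.
Third slot: 42, 38, 34, 30, 26, 22 → 18 (−4 each step).
So the next triple is [star : 57 : 18].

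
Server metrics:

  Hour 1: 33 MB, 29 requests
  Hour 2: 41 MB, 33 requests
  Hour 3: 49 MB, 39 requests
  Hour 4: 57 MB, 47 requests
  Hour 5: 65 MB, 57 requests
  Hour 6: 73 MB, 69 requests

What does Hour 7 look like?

MB: +8 each step, so 33, 41, 49, 57, 65, 73 → 81.
Requests goes 29, 33, 39, 47, 57, 69 → 83 (differences are 4, 6, 8, … (increasing by 2 each time)).
So the next line is 81 MB, 83 requests.

81 MB, 83 requests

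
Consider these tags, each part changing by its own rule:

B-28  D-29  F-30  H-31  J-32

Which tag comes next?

L-33

Letter: letters move forward 2 places in the alphabet; B, D, F, H, J → L.
Second component — +1 each step: 28, 29, 30, 31, 32 → 33.
Combining the parts gives L-33.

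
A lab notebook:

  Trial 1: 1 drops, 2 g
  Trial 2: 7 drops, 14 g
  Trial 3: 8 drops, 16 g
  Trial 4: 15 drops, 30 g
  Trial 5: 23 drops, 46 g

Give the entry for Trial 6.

Drops: each term is the sum of the two before it; 1, 7, 8, 15, 23 → 38.
G: always 2 × the drops; 2, 14, 16, 30, 46 → 76.
So the next line is 38 drops, 76 g.

38 drops, 76 g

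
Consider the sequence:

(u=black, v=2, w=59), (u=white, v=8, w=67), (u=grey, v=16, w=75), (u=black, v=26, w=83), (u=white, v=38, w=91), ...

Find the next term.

U goes black, white, grey, black, white → grey (repeats black → white → grey).
V: 2, 8, 16, 26, 38 → 52 (differences are 6, 8, 10, … (increasing by 2 each time)).
For the w, +8 each step: 59, 67, 75, 83, 91 → 99.
Putting it together: (u=grey, v=52, w=99).

(u=grey, v=52, w=99)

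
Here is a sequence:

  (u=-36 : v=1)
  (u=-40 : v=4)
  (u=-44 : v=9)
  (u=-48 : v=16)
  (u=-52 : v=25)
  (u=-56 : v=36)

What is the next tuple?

(u=-60 : v=49)

For the u, −4 each step: -36, -40, -44, -48, -52, -56 → -60.
V goes 1, 4, 9, 16, 25, 36 → 49 (perfect squares: 1², 2², 3², …).
So the next tuple is (u=-60 : v=49).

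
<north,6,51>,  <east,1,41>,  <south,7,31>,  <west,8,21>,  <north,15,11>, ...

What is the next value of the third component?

Direction: repeats north → east → south → west, so north, east, south, west, north → east.
Second component: 6, 1, 7, 8, 15 → 23 (each term is the sum of the two before it).
Third component: 51, 41, 31, 21, 11 → 1 (−10 each step).

1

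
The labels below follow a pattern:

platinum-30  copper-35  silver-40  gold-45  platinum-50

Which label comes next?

copper-55

Metal goes platinum, copper, silver, gold, platinum → copper (repeats platinum → copper → silver → gold).
Second component — +5 each step: 30, 35, 40, 45, 50 → 55.
So the next label is copper-55.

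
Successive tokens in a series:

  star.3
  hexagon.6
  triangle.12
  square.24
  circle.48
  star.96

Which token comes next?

Shape goes star, hexagon, triangle, square, circle, star → hexagon (repeats star → hexagon → triangle → square → circle).
Second component: ×2 each step, so 3, 6, 12, 24, 48, 96 → 192.
So the next token is hexagon.192.

hexagon.192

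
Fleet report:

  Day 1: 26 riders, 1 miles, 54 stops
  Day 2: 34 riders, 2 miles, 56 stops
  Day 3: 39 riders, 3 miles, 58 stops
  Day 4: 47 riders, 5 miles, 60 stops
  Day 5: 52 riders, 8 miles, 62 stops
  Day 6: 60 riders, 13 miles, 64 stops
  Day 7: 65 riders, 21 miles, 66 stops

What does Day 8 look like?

Riders: alternating steps +8, +5, +8, +5, …; 26, 34, 39, 47, 52, 60, 65 → 73.
Miles: 1, 2, 3, 5, 8, 13, 21 → 34 (each term is the sum of the two before it).
Stops: +2 each step, so 54, 56, 58, 60, 62, 64, 66 → 68.
Combining the parts gives 73 riders, 34 miles, 68 stops.

73 riders, 34 miles, 68 stops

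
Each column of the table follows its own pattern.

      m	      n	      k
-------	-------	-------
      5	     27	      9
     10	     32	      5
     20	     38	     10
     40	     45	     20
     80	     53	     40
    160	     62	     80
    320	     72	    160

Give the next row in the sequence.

Column m: 5, 10, 20, 40, 80, 160, 320 → 640 (×2 each step).
For the column n, differences are 5, 6, 7, … (increasing by 1 each time): 27, 32, 38, 45, 53, 62, 72 → 83.
Column k: always the previous value of the column m, so 9, 5, 10, 20, 40, 80, 160 → 320.
So the next row is 640  83  320.

640  83  320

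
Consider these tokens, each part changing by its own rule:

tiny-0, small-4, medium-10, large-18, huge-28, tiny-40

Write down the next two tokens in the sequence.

small-54 then medium-70

Size: repeats tiny → small → medium → large → huge; tiny, small, medium, large, huge, tiny → small → medium.
Second component: differences are 4, 6, 8, … (increasing by 2 each time), so 0, 4, 10, 18, 28, 40 → 54 → 70.
So the next two tokens are small-54 and medium-70.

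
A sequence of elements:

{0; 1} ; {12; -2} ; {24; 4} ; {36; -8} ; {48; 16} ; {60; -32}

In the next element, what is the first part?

First part: +12 each step, so 0, 12, 24, 36, 48, 60 → 72.

72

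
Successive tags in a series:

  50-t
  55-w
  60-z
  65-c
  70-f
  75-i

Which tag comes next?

80-l

First component: +5 each step, so 50, 55, 60, 65, 70, 75 → 80.
Letter: letters move forward 3 places in the alphabet, wrapping Z→A, so t, w, z, c, f, i → l.
So the next tag is 80-l.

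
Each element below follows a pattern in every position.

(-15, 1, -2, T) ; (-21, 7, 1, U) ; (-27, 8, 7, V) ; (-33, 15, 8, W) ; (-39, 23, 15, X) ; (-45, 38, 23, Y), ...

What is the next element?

(-51, 61, 38, Z)

For the first part, −6 each step: -15, -21, -27, -33, -39, -45 → -51.
Second part: each term is the sum of the two before it; 1, 7, 8, 15, 23, 38 → 61.
For the third part, always the previous value of the second part: -2, 1, 7, 8, 15, 23 → 38.
Letter: T, U, V, W, X, Y → Z (letters move forward 1 place in the alphabet).
Putting it together: (-51, 61, 38, Z).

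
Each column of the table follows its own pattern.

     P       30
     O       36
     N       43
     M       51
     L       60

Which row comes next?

Letter: letters move back 1 place in the alphabet; P, O, N, M, L → K.
Second component — differences are 6, 7, 8, … (increasing by 1 each time): 30, 36, 43, 51, 60 → 70.
So the next row is K  70.

K  70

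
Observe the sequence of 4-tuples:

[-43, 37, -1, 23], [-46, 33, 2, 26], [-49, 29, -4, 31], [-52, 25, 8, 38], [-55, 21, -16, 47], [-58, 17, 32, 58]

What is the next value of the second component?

For the second component, −4 each step: 37, 33, 29, 25, 21, 17 → 13.

13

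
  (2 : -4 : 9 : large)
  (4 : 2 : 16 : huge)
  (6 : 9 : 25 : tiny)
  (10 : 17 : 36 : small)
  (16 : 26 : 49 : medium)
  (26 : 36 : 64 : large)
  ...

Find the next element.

First part: each term is the sum of the two before it, so 2, 4, 6, 10, 16, 26 → 42.
Second part — differences are 6, 7, 8, … (increasing by 1 each time): -4, 2, 9, 17, 26, 36 → 47.
Third part: perfect squares: 3², 4², 5², …; 9, 16, 25, 36, 49, 64 → 81.
Size: repeats large → huge → tiny → small → medium; large, huge, tiny, small, medium, large → huge.
So the next element is (42 : 47 : 81 : huge).

(42 : 47 : 81 : huge)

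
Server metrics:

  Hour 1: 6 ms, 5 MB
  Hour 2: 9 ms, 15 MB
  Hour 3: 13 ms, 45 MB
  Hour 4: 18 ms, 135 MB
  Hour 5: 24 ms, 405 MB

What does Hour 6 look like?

For the ms, differences are 3, 4, 5, … (increasing by 1 each time): 6, 9, 13, 18, 24 → 31.
For the MB, ×3 each step: 5, 15, 45, 135, 405 → 1215.
Putting it together: 31 ms, 1215 MB.

31 ms, 1215 MB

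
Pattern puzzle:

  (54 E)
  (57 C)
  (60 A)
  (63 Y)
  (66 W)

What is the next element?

First part: 54, 57, 60, 63, 66 → 69 (+3 each step).
Letter: E, C, A, Y, W → U (letters move back 2 places in the alphabet, wrapping A→Z).
Combining the parts gives (69 U).

(69 U)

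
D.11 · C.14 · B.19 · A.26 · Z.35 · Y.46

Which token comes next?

X.59

Letter: letters move back 1 place in the alphabet, wrapping A→Z, so D, C, B, A, Z, Y → X.
Second component: differences are 3, 5, 7, … (increasing by 2 each time); 11, 14, 19, 26, 35, 46 → 59.
So the next token is X.59.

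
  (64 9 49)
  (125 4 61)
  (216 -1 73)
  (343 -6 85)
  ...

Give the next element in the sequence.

(512 -11 97)

First value: 64, 125, 216, 343 → 512 (perfect cubes: 4³, 5³, 6³, …).
Second value goes 9, 4, -1, -6 → -11 (−5 each step).
For the third value, +12 each step: 49, 61, 73, 85 → 97.
So the next element is (512 -11 97).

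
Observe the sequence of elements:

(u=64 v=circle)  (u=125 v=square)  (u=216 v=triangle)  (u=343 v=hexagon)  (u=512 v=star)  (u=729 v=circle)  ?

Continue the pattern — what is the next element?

(u=1000 v=square)

U: perfect cubes: 4³, 5³, 6³, …; 64, 125, 216, 343, 512, 729 → 1000.
V: circle, square, triangle, hexagon, star, circle → square (repeats circle → square → triangle → hexagon → star).
Combining the parts gives (u=1000 v=square).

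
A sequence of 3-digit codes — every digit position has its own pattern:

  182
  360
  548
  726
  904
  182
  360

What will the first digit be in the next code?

First digit — +2 each step, mod 10: 1, 3, 5, 7, 9, 1, 3 → 5.

5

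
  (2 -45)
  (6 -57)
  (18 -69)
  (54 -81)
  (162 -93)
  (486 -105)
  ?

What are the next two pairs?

First part goes 2, 6, 18, 54, 162, 486 → 1458 → 4374 (×3 each step).
Second part goes -45, -57, -69, -81, -93, -105 → -117 → -129 (−12 each step).
So the next two pairs are (1458 -117) and (4374 -129).

(1458 -117), (4374 -129)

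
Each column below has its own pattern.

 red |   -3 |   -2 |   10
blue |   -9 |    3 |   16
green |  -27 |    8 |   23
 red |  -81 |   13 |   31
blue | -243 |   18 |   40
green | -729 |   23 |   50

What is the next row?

Colour: repeats red → blue → green, so red, blue, green, red, blue, green → red.
Second component — ×3 each step: -3, -9, -27, -81, -243, -729 → -2187.
Third component goes -2, 3, 8, 13, 18, 23 → 28 (+5 each step).
Fourth component — differences are 6, 7, 8, … (increasing by 1 each time): 10, 16, 23, 31, 40, 50 → 61.
Combining the parts gives red  -2187  28  61.

red  -2187  28  61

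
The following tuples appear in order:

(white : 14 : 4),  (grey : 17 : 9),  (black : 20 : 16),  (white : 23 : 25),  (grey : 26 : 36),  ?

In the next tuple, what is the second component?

For the shade, repeats white → grey → black: white, grey, black, white, grey → black.
Second component — +3 each step: 14, 17, 20, 23, 26 → 29.
Third component goes 4, 9, 16, 25, 36 → 49 (perfect squares: 2², 3², 4², …).

29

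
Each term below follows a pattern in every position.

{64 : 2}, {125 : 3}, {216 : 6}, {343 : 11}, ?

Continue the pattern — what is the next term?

First part goes 64, 125, 216, 343 → 512 (perfect cubes: 4³, 5³, 6³, …).
Second part: differences are 1, 3, 5, … (increasing by 2 each time), so 2, 3, 6, 11 → 18.
Putting it together: {512 : 18}.

{512 : 18}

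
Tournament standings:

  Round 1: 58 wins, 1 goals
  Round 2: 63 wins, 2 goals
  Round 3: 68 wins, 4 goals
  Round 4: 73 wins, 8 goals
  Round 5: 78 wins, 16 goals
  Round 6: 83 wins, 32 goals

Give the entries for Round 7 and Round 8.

Wins: 58, 63, 68, 73, 78, 83 → 88 → 93 (+5 each step).
Goals: ×2 each step; 1, 2, 4, 8, 16, 32 → 64 → 128.
So the next two records are 88 wins, 64 goals and 93 wins, 128 goals.

88 wins, 64 goals; 93 wins, 128 goals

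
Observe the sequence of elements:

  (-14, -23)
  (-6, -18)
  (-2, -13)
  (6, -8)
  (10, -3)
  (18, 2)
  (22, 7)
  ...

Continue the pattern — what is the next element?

(30, 12)

First coordinate: -14, -6, -2, 6, 10, 18, 22 → 30 (alternating steps +8, +4, +8, +4, …).
Second coordinate: +5 each step; -23, -18, -13, -8, -3, 2, 7 → 12.
Combining the parts gives (30, 12).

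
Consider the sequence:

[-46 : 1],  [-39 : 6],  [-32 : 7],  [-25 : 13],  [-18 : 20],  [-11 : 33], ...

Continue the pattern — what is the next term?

For the first value, +7 each step: -46, -39, -32, -25, -18, -11 → -4.
Second value: 1, 6, 7, 13, 20, 33 → 53 (each term is the sum of the two before it).
Putting it together: [-4 : 53].

[-4 : 53]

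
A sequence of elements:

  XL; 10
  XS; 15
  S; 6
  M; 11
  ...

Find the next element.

Size: runs through clothing sizes XS→XL, so XL, XS, S, M → L.
Second entry: 10, 15, 6, 11 → 2 (alternating steps +5, −9, +5, −9, …).
Putting it together: L; 2.

L; 2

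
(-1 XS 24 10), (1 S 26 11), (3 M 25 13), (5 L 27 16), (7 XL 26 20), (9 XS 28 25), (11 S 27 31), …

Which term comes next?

First entry — +2 each step: -1, 1, 3, 5, 7, 9, 11 → 13.
Size: repeats XS → S → M → L → XL, so XS, S, M, L, XL, XS, S → M.
For the third entry, alternating steps +2, −1, +2, −1, …: 24, 26, 25, 27, 26, 28, 27 → 29.
For the fourth entry, differences are 1, 2, 3, … (increasing by 1 each time): 10, 11, 13, 16, 20, 25, 31 → 38.
Combining the parts gives (13 M 29 38).

(13 M 29 38)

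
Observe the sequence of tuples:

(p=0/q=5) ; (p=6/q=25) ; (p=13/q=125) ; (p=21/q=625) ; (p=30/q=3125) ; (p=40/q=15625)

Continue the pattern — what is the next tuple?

(p=51/q=78125)

P: differences are 6, 7, 8, … (increasing by 1 each time); 0, 6, 13, 21, 30, 40 → 51.
Q: 5, 25, 125, 625, 3125, 15625 → 78125 (×5 each step).
Combining the parts gives (p=51/q=78125).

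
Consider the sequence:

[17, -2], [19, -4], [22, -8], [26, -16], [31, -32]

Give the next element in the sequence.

First slot — differences are 2, 3, 4, … (increasing by 1 each time): 17, 19, 22, 26, 31 → 37.
Second slot: ×2 each step; -2, -4, -8, -16, -32 → -64.
Putting it together: [37, -64].

[37, -64]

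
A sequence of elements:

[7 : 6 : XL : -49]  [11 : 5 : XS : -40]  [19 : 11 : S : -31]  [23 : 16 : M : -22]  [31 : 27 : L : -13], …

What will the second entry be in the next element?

43

Second entry: each term is the sum of the two before it; 6, 5, 11, 16, 27 → 43.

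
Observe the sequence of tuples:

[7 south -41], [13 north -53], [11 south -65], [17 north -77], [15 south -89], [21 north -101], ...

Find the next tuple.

First coordinate goes 7, 13, 11, 17, 15, 21 → 19 (alternating steps +6, −2, +6, −2, …).
Direction: alternates south ↔ north, so south, north, south, north, south, north → south.
Third coordinate: −12 each step, so -41, -53, -65, -77, -89, -101 → -113.
Combining the parts gives [19 south -113].

[19 south -113]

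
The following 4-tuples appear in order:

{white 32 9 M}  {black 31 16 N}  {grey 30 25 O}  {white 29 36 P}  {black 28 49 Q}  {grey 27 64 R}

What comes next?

Shade goes white, black, grey, white, black, grey → white (repeats white → black → grey).
Second value — −1 each step: 32, 31, 30, 29, 28, 27 → 26.
For the third value, perfect squares: 3², 4², 5², …: 9, 16, 25, 36, 49, 64 → 81.
For the letter, letters move forward 1 place in the alphabet: M, N, O, P, Q, R → S.
Combining the parts gives {white 26 81 S}.

{white 26 81 S}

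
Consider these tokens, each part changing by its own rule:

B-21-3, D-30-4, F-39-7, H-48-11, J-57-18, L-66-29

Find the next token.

N-75-47

Letter: B, D, F, H, J, L → N (letters move forward 2 places in the alphabet).
Second component goes 21, 30, 39, 48, 57, 66 → 75 (+9 each step).
For the third component, each term is the sum of the two before it: 3, 4, 7, 11, 18, 29 → 47.
So the next token is N-75-47.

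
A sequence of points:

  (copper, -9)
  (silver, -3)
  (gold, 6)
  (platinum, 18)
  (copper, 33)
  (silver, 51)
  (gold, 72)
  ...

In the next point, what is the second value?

96

Second value: differences are 6, 9, 12, … (increasing by 3 each time); -9, -3, 6, 18, 33, 51, 72 → 96.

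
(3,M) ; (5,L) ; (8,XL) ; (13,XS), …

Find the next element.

First entry — each term is the sum of the two before it: 3, 5, 8, 13 → 21.
Size: runs through clothing sizes XS→XL; M, L, XL, XS → S.
So the next element is (21,S).

(21,S)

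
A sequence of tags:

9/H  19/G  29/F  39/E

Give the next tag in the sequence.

First component: 9, 19, 29, 39 → 49 (+10 each step).
Letter: letters move back 1 place in the alphabet, so H, G, F, E → D.
Combining the parts gives 49/D.

49/D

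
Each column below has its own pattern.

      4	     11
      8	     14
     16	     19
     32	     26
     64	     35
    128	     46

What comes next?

First component goes 4, 8, 16, 32, 64, 128 → 256 (×2 each step).
Second component: differences are 3, 5, 7, … (increasing by 2 each time), so 11, 14, 19, 26, 35, 46 → 59.
Putting it together: 256  59.

256  59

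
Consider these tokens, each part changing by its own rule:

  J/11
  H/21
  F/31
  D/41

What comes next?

Letter — letters move back 2 places in the alphabet: J, H, F, D → B.
Second component: +10 each step, so 11, 21, 31, 41 → 51.
So the next token is B/51.

B/51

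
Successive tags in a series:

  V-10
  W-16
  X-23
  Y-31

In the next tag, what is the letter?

Z

Letter: V, W, X, Y → Z (letters move forward 1 place in the alphabet).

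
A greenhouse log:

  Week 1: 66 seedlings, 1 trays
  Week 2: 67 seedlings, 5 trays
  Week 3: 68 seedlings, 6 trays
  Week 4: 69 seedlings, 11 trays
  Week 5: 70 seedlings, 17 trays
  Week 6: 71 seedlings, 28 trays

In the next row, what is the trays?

45

For the trays, each term is the sum of the two before it: 1, 5, 6, 11, 17, 28 → 45.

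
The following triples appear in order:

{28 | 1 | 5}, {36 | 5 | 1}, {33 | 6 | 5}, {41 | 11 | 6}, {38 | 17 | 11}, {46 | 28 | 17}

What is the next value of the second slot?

45

Second slot goes 1, 5, 6, 11, 17, 28 → 45 (each term is the sum of the two before it).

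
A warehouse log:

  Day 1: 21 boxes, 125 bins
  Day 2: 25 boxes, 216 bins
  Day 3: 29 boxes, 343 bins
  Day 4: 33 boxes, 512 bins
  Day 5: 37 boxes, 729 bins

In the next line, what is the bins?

Boxes — +4 each step: 21, 25, 29, 33, 37 → 41.
Bins: perfect cubes: 5³, 6³, 7³, …; 125, 216, 343, 512, 729 → 1000.

1000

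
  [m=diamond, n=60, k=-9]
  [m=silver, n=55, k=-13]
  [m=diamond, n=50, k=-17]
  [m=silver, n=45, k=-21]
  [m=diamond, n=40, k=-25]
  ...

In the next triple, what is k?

-29

M goes diamond, silver, diamond, silver, diamond → silver (alternates diamond ↔ silver).
N goes 60, 55, 50, 45, 40 → 35 (−5 each step).
For the k, −4 each step: -9, -13, -17, -21, -25 → -29.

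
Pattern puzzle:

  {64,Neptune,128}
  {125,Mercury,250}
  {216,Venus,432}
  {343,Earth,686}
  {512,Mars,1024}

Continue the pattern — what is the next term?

{729,Jupiter,1458}

First entry — perfect cubes: 4³, 5³, 6³, …: 64, 125, 216, 343, 512 → 729.
Planet: runs through the planets Mercury→Neptune, so Neptune, Mercury, Venus, Earth, Mars → Jupiter.
For the third entry, always 2 × the first entry: 128, 250, 432, 686, 1024 → 1458.
So the next term is {729,Jupiter,1458}.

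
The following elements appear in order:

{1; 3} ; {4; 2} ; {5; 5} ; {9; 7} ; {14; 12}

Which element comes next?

{23; 19}

For the first value, each term is the sum of the two before it: 1, 4, 5, 9, 14 → 23.
Second value: each term is the sum of the two before it; 3, 2, 5, 7, 12 → 19.
Combining the parts gives {23; 19}.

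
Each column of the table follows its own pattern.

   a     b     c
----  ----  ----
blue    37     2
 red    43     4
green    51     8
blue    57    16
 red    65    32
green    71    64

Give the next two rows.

blue  79  128; red  85  256

Column a: repeats blue → red → green, so blue, red, green, blue, red, green → blue → red.
Column b: 37, 43, 51, 57, 65, 71 → 79 → 85 (alternating steps +6, +8, +6, +8, …).
Column c: ×2 each step, so 2, 4, 8, 16, 32, 64 → 128 → 256.
Putting the parts together: blue  79  128 and then red  85  256.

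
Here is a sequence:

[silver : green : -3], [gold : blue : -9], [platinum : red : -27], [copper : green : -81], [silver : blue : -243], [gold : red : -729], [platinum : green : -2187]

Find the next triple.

For the metal, repeats silver → gold → platinum → copper: silver, gold, platinum, copper, silver, gold, platinum → copper.
Colour: repeats green → blue → red, so green, blue, red, green, blue, red, green → blue.
Third coordinate: ×3 each step; -3, -9, -27, -81, -243, -729, -2187 → -6561.
Combining the parts gives [copper : blue : -6561].

[copper : blue : -6561]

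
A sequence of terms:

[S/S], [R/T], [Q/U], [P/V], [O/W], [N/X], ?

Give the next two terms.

For the first letter, letters move back 1 place in the alphabet: S, R, Q, P, O, N → M → L.
Second letter — letters move forward 1 place in the alphabet: S, T, U, V, W, X → Y → Z.
Putting the parts together: [M/Y] and then [L/Z].

[M/Y], [L/Z]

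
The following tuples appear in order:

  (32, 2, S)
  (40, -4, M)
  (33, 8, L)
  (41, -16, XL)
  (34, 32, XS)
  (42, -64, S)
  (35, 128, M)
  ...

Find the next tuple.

First entry: 32, 40, 33, 41, 34, 42, 35 → 43 (alternating steps +8, −7, +8, −7, …).
Second entry goes 2, -4, 8, -16, 32, -64, 128 → -256 (×(-2) each step).
Size — repeats S → M → L → XL → XS: S, M, L, XL, XS, S, M → L.
So the next tuple is (43, -256, L).

(43, -256, L)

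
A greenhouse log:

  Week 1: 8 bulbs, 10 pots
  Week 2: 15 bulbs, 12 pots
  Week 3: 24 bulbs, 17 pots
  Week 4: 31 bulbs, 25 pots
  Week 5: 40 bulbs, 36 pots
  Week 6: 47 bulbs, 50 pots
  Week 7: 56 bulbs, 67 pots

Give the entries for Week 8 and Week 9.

Bulbs: alternating steps +7, +9, +7, +9, …, so 8, 15, 24, 31, 40, 47, 56 → 63 → 72.
Pots goes 10, 12, 17, 25, 36, 50, 67 → 87 → 110 (differences are 2, 5, 8, … (increasing by 3 each time)).
Putting the parts together: 63 bulbs, 87 pots and then 72 bulbs, 110 pots.

63 bulbs, 87 pots; 72 bulbs, 110 pots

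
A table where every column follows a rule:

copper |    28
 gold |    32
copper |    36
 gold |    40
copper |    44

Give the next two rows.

gold  48; copper  52

For the metal, alternates copper ↔ gold: copper, gold, copper, gold, copper → gold → copper.
Second component: +4 each step; 28, 32, 36, 40, 44 → 48 → 52.
Putting the parts together: gold  48 and then copper  52.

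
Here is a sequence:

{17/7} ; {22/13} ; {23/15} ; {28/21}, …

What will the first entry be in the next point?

For the first entry, alternating steps +5, +1, +5, +1, …: 17, 22, 23, 28 → 29.

29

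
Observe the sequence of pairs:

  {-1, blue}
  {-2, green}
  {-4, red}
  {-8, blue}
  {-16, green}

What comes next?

{-32, red}

First component: -1, -2, -4, -8, -16 → -32 (×2 each step).
Colour: repeats blue → green → red; blue, green, red, blue, green → red.
So the next pair is {-32, red}.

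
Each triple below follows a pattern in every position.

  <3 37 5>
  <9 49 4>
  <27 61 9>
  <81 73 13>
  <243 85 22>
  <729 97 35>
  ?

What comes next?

For the first entry, ×3 each step: 3, 9, 27, 81, 243, 729 → 2187.
Second entry — +12 each step: 37, 49, 61, 73, 85, 97 → 109.
For the third entry, each term is the sum of the two before it: 5, 4, 9, 13, 22, 35 → 57.
So the next triple is <2187 109 57>.

<2187 109 57>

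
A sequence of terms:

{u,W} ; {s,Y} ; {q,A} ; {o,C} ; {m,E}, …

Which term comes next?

{k,G}

For the first letter, letters move back 2 places in the alphabet: u, s, q, o, m → k.
Second letter: letters move forward 2 places in the alphabet, wrapping Z→A; W, Y, A, C, E → G.
Combining the parts gives {k,G}.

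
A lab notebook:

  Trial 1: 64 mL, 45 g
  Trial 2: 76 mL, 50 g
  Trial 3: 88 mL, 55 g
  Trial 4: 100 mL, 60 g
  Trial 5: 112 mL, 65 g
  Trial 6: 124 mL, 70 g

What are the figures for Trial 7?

ML goes 64, 76, 88, 100, 112, 124 → 136 (+12 each step).
G — +5 each step: 45, 50, 55, 60, 65, 70 → 75.
So the next line is 136 mL, 75 g.

136 mL, 75 g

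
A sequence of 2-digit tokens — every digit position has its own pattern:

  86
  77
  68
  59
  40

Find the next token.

First digit: 8, 7, 6, 5, 4 → 3 (−1 each step, mod 10).
Second digit: +1 each step, mod 10, so 6, 7, 8, 9, 0 → 1.
Putting it together: 31.

31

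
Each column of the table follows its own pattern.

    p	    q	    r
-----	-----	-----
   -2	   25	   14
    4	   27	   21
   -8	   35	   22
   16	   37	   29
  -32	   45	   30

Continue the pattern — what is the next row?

Column p: ×(-2) each step; -2, 4, -8, 16, -32 → 64.
Column q goes 25, 27, 35, 37, 45 → 47 (alternating steps +2, +8, +2, +8, …).
Column r — alternating steps +7, +1, +7, +1, …: 14, 21, 22, 29, 30 → 37.
So the next row is 64  47  37.

64  47  37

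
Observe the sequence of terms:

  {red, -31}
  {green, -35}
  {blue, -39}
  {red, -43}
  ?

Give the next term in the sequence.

{green, -47}

Colour — repeats red → green → blue: red, green, blue, red → green.
Second part: −4 each step, so -31, -35, -39, -43 → -47.
So the next term is {green, -47}.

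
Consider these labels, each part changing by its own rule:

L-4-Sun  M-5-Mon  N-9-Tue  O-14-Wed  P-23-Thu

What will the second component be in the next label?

37

Second component: each term is the sum of the two before it, so 4, 5, 9, 14, 23 → 37.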